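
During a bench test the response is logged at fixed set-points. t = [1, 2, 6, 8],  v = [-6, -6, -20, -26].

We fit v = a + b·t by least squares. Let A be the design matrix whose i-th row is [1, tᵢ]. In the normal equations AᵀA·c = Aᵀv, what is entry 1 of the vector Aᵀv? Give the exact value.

-58

Entry 1 ↔ basis 1, so (Aᵀv)_{1} = Σᵢ vᵢ = (1)·(-6) + (1)·(-6) + (1)·(-20) + (1)·(-26) = -58.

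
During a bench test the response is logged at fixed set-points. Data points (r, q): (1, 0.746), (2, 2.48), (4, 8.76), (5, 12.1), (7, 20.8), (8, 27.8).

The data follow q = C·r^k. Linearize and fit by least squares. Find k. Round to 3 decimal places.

Taking logs, ln q = k·ln r + ln C, so regress ln q on ln r.
AᵀA = [[13.1032, 7.7142]; [7.7142, 6]], rhs = [20.4707, 11.6386]ᵀ  (here Σln r = 7.7142, Σ(ln r)² = 13.1032, Σln q = 11.6386, Σln r·ln q = 20.4707).
Slope k = (n·Σln r·ln q − Σln r·Σln q)/(n·Σ(ln r)² − (Σln r)²) = (6·20.4707 − 7.7142·11.6386)/19.1098 = 1.72902; ln C = (Σln q − k·Σln r)/n = -0.28324.

k = 1.729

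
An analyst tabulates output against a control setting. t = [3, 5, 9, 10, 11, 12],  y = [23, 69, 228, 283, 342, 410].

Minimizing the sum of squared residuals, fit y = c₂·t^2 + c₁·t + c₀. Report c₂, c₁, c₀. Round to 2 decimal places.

c₂ = 2.91, c₁ = -0.79, c₀ = -0.48

Normal-equation sums: Σt^2·t^2 = 52644, Σt^2·t = 4940, Σt^2 = 480, Σt·t = 480, Σt = 50, Σ1 = 6.
And Σt^2·y = 149122, Σt·y = 13978, Σy = 1355.
So XᵀX·[c₂, c₁, c₀]ᵀ = Xᵀy: [[52644, 4940, 480]; [4940, 480, 50]; [480, 50, 6]]·[c₂, c₁, c₀]ᵀ = [149122, 13978, 1355]ᵀ.
Row-reducing yields c₂ = 4043/1389, c₁ = -3637/4630, c₀ = -665/1389.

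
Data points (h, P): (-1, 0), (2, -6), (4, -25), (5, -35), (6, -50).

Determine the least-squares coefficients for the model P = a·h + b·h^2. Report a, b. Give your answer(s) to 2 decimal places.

Sums needed: Σh·h = 82, Σh·h^2 = 412, Σh^2·h^2 = 2194.
For XᵀP: Σh·P = -587, Σh^2·P = -3099.
Δ = 82·2194 − 412² = 10164.
a = ((-587)·2194 − 412·(-3099))/10164 = -5545/5082; b = (82·(-3099) − 412·(-587))/10164 = -6137/5082.

a = -1.09, b = -1.21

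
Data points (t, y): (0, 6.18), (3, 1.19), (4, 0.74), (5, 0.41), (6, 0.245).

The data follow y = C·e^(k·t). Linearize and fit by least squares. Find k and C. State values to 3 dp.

With ln yᵢ as the transformed response and tᵢ as the regressor:
XᵀX = [[86.0000, 18.0000]; [18.0000, 5]], rhs = [-13.5795, -0.6039]ᵀ  (here Σt = 18.0000, Σ(t)² = 86.0000, Σln y = -0.6039, Σt·ln y = -13.5795).
Δ = 86.0000·5 − (18.0000)² = 106.0000; k = (-13.5795·5 − 18.0000·-0.6039)/106.0000 = -0.53799, ln C = (86.0000·-0.6039 − 18.0000·-13.5795)/106.0000 = 1.81598, so C = exp(1.81598) = 6.14709.

k = -0.538, C = 6.147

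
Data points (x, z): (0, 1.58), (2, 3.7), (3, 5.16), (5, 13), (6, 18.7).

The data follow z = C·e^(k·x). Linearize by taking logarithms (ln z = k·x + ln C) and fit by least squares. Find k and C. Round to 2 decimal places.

With ln zᵢ as the transformed response and xᵢ as the regressor:
XᵀX = [[74.0000, 16.0000]; [16.0000, 5]], rhs = [37.9354, 8.9002]ᵀ  (here Σx = 16.0000, Σ(x)² = 74.0000, Σln z = 8.9002, Σx·ln z = 37.9354).
Slope k = (n·Σx·ln z − Σx·Σln z)/(n·Σ(x)² − (Σx)²) = (5·37.9354 − 16.0000·8.9002)/114.0000 = 0.41469; ln C = (Σln z − k·Σx)/n = 0.45304, so C = exp(0.45304) = 1.57309.

k = 0.41, C = 1.57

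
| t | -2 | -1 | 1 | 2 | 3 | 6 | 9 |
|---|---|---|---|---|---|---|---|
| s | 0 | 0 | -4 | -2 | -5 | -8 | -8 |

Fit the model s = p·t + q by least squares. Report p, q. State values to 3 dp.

p = -0.820, q = -1.748

With design matrix M, MᵀM = [[136, 18]; [18, 7]] and Mᵀs = [-143, -27]ᵀ.
det = 136·7 − 18² = 628.
p = ((-143)·7 − 18·(-27))/628 = -515/628; q = (136·(-27) − 18·(-143))/628 = -549/314.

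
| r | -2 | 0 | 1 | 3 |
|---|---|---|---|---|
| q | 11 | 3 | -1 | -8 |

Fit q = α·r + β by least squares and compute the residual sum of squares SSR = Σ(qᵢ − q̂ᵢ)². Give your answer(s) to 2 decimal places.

SSR = 0.27

MᵀM·[α, β]ᵀ = Mᵀq reads: 14·α + 2·β = -47;  2·α + 4·β = 5.
Determinant 14·4 − 2² = 52.
α = ((-47)·4 − 2·5)/52 = -99/26; β = (14·5 − 2·(-47))/52 = 41/13.
Residuals: 3/13, -2/13, -9/26, 7/26; SSR = 7/26.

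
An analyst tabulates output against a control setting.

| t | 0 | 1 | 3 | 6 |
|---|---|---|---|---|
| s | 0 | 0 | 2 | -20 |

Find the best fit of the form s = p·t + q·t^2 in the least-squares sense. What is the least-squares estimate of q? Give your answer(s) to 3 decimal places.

The normal equations are: 46·p + 244·q = -114;  244·p + 1378·q = -702.
(Σt·t = 46, Σt·t^2 = 244, Σt^2·t^2 = 1378, Σt·s = -114, Σt^2·s = -702.)
Determinant 46·1378 − 244² = 3852.
p = ((-114)·1378 − 244·(-702))/3852 = 1183/321; q = (46·(-702) − 244·(-114))/3852 = -373/321.

q = -1.162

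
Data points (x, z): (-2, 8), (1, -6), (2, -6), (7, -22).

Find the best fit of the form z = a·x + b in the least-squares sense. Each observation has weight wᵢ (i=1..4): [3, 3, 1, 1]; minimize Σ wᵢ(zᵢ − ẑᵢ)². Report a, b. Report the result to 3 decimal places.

The normal equations are: 68·a + 6·b = -232;  6·a + 8·b = -22.
det = 68·8 − 6² = 508.
a = ((-232)·8 − 6·(-22))/508 = -431/127; b = (68·(-22) − 6·(-232))/508 = -26/127.

a = -3.394, b = -0.205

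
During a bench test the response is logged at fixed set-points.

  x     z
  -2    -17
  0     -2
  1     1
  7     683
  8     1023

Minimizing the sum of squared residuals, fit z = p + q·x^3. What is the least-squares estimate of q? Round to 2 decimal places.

Compute the Gram sums: Σ1 = 5, Σx^3 = 848, Σx^3·x^3 = 379858.
For Aᵀz: Σz = 1688, Σx^3·z = 758182.
AᵀA·[p, q]ᵀ = Aᵀz becomes [[5, 848]; [848, 379858]]·[p, q]ᵀ = [1688, 758182]ᵀ.
Determinant 5·379858 − 848² = 1180186.
p = (1688·379858 − 848·758182)/1180186 = -869016/590093; q = (5·758182 − 848·1688)/1180186 = 1179743/590093.

q = 2.00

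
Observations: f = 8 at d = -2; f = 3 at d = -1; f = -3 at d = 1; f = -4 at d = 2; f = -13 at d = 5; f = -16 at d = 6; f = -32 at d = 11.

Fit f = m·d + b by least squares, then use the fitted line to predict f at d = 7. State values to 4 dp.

f̂ = -19.5663

Setting ∂/∂m … = 0 gives: 192·m + 22·b = -543;  22·m + 7·b = -57.
det = 192·7 − 22² = 860.
m = ((-543)·7 − 22·(-57))/860 = -2547/860; b = (192·(-57) − 22·(-543))/860 = 501/430.
At d = 7: f̂ = (-2547/860)·(7) + (501/430)·(1) = -16827/860.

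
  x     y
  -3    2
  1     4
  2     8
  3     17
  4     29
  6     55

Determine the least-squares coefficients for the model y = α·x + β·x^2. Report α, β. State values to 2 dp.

AᵀA·[α, β]ᵀ = Aᵀy reads: 75·α + 289·β = 511;  289·α + 1731·β = 2651.
(Σx·x = 75, Σx·x^2 = 289, Σx^2·x^2 = 1731, Σx·y = 511, Σx^2·y = 2651.)
det = 75·1731 − 289² = 46304.
α = (511·1731 − 289·2651)/46304 = 59201/23152; β = (75·2651 − 289·511)/46304 = 25573/23152.

α = 2.56, β = 1.10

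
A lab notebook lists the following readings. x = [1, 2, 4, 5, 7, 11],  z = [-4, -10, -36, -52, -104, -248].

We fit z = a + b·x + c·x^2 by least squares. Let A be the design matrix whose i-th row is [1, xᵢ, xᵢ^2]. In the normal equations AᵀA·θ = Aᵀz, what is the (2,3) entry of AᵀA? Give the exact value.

1872

Row 2 ↔ basis x, column 3 ↔ basis x^2, so (AᵀA)_{2,3} = Σᵢ (x)·(x^2) = (1)·(1) + (2)·(4) + (4)·(16) + (5)·(25) + (7)·(49) + (11)·(121) = 1872.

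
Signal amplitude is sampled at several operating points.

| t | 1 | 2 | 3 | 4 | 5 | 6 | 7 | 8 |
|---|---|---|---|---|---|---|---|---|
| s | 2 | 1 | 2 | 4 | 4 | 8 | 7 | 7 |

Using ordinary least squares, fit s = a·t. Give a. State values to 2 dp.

a = 0.98

The normal equations are: 204·a = 199.
(Σt·t = 204, Σt·s = 199.)
Hence a = 199 / 204 ≈ 0.97549.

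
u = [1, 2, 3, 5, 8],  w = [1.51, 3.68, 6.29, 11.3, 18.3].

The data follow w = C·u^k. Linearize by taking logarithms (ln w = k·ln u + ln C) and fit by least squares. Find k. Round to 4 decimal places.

Let Y = ln w. Fitting Y = k·ln u + ln C by least squares:
Σln u = 5.4806, Σ(ln u)² = 8.6018, Σln w = 8.8857, Σln u·ln w = 12.8707.
Normal system: [[8.6018, 5.4806]; [5.4806, 5]]·[k, ln C]ᵀ = [12.8707, 8.8857]ᵀ.
Δ = 8.6018·5 − (5.4806)² = 12.9714; k = (12.8707·5 − 5.4806·8.8857)/12.9714 = 1.20683, ln C = (8.6018·8.8857 − 5.4806·12.8707)/12.9714 = 0.45430.

k = 1.2068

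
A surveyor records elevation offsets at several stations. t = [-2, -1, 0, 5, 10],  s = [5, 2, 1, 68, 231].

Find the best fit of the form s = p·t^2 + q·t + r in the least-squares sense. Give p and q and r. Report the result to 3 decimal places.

p = 1.985, q = 3.019, r = 2.553

With design matrix A, AᵀA = [[10642, 1116, 130]; [1116, 130, 12]; [130, 12, 5]] and Aᵀs = [24822, 2638, 307]ᵀ.
Row-reducing yields p = 219554/110623, q = 333943/110623, r = 282385/110623.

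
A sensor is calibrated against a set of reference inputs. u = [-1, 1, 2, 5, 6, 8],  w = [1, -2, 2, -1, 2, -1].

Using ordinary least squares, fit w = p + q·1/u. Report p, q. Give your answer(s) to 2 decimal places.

Normal-equation sums: Σ1 = 6, Σ1/u = 119/120, Σ1/u·1/u = 33601/14400.
And Σw = 1, Σ1/u·w = -239/120.
So MᵀM·[p, q]ᵀ = Mᵀw: [[6, 119/120]; [119/120, 33601/14400]]·[p, q]ᵀ = [1, -239/120]ᵀ.
Determinant 6·(33601/14400) − (119/120)² = 37489/2880.
p = (1·(33601/14400) − (119/120)·(-239/120))/(37489/2880) = 62042/187445; q = (6·(-239/120) − (119/120)·1)/(37489/2880) = -37272/37489.

p = 0.33, q = -0.99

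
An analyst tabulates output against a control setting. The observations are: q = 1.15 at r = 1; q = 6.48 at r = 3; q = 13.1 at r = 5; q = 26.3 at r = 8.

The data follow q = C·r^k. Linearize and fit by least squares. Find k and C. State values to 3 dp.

k = 1.504, C = 1.177

Let Y = ln q. Fitting Y = k·ln r + ln C by least squares:
Σln r = 4.7875, Σ(ln r)² = 8.1213, Σln q = 7.8507, Σln r·ln q = 12.9923.
Equations: 8.1213·k + 4.7875·ln C = 12.9923;  4.7875·k + 4·ln C = 7.8507.
Δ = 8.1213·4 − (4.7875)² = 9.5652; k = (12.9923·4 − 4.7875·7.8507)/9.5652 = 1.50382, ln C = (8.1213·7.8507 − 4.7875·12.9923)/9.5652 = 0.16278, so C = exp(0.16278) = 1.17678.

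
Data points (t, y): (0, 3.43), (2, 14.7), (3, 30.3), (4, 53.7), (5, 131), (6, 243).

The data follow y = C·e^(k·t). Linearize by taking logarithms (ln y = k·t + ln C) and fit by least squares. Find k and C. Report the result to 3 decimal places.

Taking logs, ln y = k·t + ln C, so regress ln y on t.
XᵀX = [[90.0000, 20.0000]; [20.0000, 6]], rhs = [88.8771, 21.6832]ᵀ  (here Σt = 20.0000, Σ(t)² = 90.0000, Σln y = 21.6832, Σt·ln y = 88.8771).
Δ = 90.0000·6 − (20.0000)² = 140.0000; k = (88.8771·6 − 20.0000·21.6832)/140.0000 = 0.71142, ln C = (90.0000·21.6832 − 20.0000·88.8771)/140.0000 = 1.24248, so C = exp(1.24248) = 3.46420.

k = 0.711, C = 3.464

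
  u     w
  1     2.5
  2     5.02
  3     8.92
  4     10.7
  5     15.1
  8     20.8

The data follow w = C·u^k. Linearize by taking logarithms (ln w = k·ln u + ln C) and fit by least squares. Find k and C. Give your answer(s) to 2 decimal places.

Let Y = ln w. Fitting Y = k·ln u + ln C by least squares:
AᵀA = [[10.5236, 6.8669]; [6.8669, 6]], rhs = [17.4884, 12.8379]ᵀ  (here Σln u = 6.8669, Σ(ln u)² = 10.5236, Σln w = 12.8379, Σln u·ln w = 17.4884).
Slope k = (n·Σln u·ln w − Σln u·Σln w)/(n·Σ(ln u)² − (Σln u)²) = (6·17.4884 − 6.8669·12.8379)/15.9867 = 1.04922; ln C = (Σln w − k·Σln u)/n = 0.93884, so C = exp(0.93884) = 2.55700.

k = 1.05, C = 2.56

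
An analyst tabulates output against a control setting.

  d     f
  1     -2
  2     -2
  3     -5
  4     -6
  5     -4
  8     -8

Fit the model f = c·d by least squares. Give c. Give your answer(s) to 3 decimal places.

c = -1.084

Normal-equation sums: Σd·d = 119.
For Mᵀf: Σd·f = -129.
MᵀM·[c]ᵀ = Mᵀf becomes [[119]]·[c]ᵀ = [-129]ᵀ.
c = (-129)/119 = -1.08403.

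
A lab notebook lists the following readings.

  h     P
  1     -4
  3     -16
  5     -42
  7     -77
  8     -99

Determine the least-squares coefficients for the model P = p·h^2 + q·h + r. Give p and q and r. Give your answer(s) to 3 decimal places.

With design matrix X, XᵀX = [[7204, 1008, 148]; [1008, 148, 24]; [148, 24, 5]] and XᵀP = [-11307, -1593, -238]ᵀ.
Row-reducing yields p = -7127/5044, q = -4629/5044, r = -133/97.

p = -1.413, q = -0.918, r = -1.371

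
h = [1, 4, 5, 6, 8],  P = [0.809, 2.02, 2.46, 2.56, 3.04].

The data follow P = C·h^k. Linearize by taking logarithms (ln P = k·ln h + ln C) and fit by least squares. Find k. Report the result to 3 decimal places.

k = 0.646

Let Y = ln P. Fitting Y = k·ln h + ln C by least squares:
Σln h = 6.8669, Σ(ln h)² = 12.0466, Σln P = 3.4432, Σln h·ln P = 6.4198.
Equations: 12.0466·k + 6.8669·ln C = 6.4198;  6.8669·k + 5·ln C = 3.4432.
Slope k = (n·Σln h·ln P − Σln h·Σln P)/(n·Σ(ln h)² − (Σln h)²) = (5·6.4198 − 6.8669·3.4432)/13.0781 = 0.64648; ln C = (Σln P − k·Σln h)/n = -0.19924.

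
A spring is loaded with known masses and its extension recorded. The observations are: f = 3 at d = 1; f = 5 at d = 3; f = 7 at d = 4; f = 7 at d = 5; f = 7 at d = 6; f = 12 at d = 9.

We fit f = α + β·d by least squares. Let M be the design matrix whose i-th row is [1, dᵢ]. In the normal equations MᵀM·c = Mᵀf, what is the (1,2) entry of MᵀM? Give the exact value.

Row 1 ↔ basis 1, column 2 ↔ basis d, so (MᵀM)_{1,2} = Σᵢ d = (1)·(1) + (1)·(3) + (1)·(4) + (1)·(5) + (1)·(6) + (1)·(9) = 28.

28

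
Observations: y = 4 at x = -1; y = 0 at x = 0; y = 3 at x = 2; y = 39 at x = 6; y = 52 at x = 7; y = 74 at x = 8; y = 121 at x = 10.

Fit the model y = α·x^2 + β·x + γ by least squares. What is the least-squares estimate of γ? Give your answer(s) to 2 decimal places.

γ = 0.51

From the data, Σx^2·x^2 = 17810, Σx^2·x = 2078, Σx^2 = 254, Σx·x = 254, Σx = 32, Σ1 = 7.
And Σx^2·y = 20804, Σx·y = 2402, Σy = 293.
AᵀA·[α, β, γ]ᵀ = Aᵀy becomes [[17810, 2078, 254]; [2078, 254, 32]; [254, 32, 7]]·[α, β, γ]ᵀ = [20804, 2402, 293]ᵀ.
Row-reducing yields α = 17715/12397, β = -28496/12397, γ = 579/1127.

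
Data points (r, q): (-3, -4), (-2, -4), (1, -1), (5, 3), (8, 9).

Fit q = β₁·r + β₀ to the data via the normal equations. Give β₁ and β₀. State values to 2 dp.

XᵀX·[β₁, β₀]ᵀ = Xᵀq reads: 103·β₁ + 9·β₀ = 106;  9·β₁ + 5·β₀ = 3.
(Σr·r = 103, Σr = 9, Σ1 = 5, Σr·q = 106, Σq = 3.)
Eliminating β₀: 5·(row 1) − 9·(row 2) gives 434·β₁ = 5·106 − 9·3 = 503, so β₁ = 503/434.
Then β₀ = (3 − 9·(503/434))/5 = -645/434.

β₁ = 1.16, β₀ = -1.49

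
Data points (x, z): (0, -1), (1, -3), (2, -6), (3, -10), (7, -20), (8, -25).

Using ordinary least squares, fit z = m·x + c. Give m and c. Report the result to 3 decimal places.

Compute the Gram sums: Σx·x = 127, Σx = 21, Σ1 = 6.
And Σx·z = -385, Σz = -65.
Normal equations: [[127, 21]; [21, 6]]·[m, c]ᵀ = [-385, -65]ᵀ.
det = 127·6 − 21² = 321.
m = ((-385)·6 − 21·(-65))/321 = -315/107; c = (127·(-65) − 21·(-385))/321 = -170/321.

m = -2.944, c = -0.530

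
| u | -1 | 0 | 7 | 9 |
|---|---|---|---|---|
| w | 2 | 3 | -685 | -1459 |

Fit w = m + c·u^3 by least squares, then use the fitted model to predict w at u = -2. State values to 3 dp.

Sums needed: Σ1 = 4, Σu^3 = 1071, Σu^3·u^3 = 649091.
Right-hand side: Σw = -2139, Σu^3·w = -1298568.
Determinant 4·649091 − 1071² = 1449323.
m = ((-2139)·649091 − 1071·(-1298568))/1449323 = 33249/20413; c = (4·(-1298568) − 1071·(-2139))/1449323 = -40893/20413.
At u = -2: ŵ = (33249/20413)·(1) + (-40893/20413)·(-8) = 360393/20413.

ŵ = 17.655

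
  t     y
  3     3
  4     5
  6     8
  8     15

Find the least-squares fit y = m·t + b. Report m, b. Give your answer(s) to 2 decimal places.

m = 2.32, b = -4.44

Compute the Gram sums: Σt·t = 125, Σt = 21, Σ1 = 4.
For Aᵀy: Σt·y = 197, Σy = 31.
AᵀA·[m, b]ᵀ = Aᵀy becomes [[125, 21]; [21, 4]]·[m, b]ᵀ = [197, 31]ᵀ.
Determinant 125·4 − 21² = 59.
m = (197·4 − 21·31)/59 = 137/59; b = (125·31 − 21·197)/59 = -262/59.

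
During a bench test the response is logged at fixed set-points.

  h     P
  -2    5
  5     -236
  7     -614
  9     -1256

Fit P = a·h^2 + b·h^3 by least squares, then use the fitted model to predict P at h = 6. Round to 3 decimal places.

The normal system XᵀX·[a, b]ᵀ = XᵀP is [[9603, 78949]; [78949, 664779]]·[a, b]ᵀ = [-137702, -1155766]ᵀ.
Δ = 9603·664779 − 78949² = 150928136.
a = ((-137702)·664779 − 78949·(-1155766))/150928136 = -73706981/37732034; b = (9603·(-1155766) − 78949·(-137702))/150928136 = -56846425/37732034.
At h = 6: P̂ = (-73706981/37732034)·(36) + (-56846425/37732034)·(216) = -7466139558/18866017.

P̂ = -395.745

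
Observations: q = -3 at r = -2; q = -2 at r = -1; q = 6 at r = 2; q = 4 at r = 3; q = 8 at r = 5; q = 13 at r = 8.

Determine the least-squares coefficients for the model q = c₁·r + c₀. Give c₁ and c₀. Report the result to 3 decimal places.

AᵀA·[c₁, c₀]ᵀ = Aᵀq reads: 107·c₁ + 15·c₀ = 176;  15·c₁ + 6·c₀ = 26.
Eliminating c₀: 6·(row 1) − 15·(row 2) gives 417·c₁ = 6·176 − 15·26 = 666, so c₁ = 222/139.
Then c₀ = (26 − 15·(222/139))/6 = 142/417.

c₁ = 1.597, c₀ = 0.341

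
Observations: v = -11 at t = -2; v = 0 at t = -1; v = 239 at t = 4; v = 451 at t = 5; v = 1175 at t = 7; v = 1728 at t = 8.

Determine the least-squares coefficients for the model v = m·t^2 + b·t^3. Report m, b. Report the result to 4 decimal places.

m = 3.0164, b = 2.9971

The normal equations are: 7395·m + 53691·b = 183222;  53691·m + 399579·b = 1359520.
Eliminating b: 399579·(row 1) − 53691·(row 2) gives 72163224·m = 399579·183222 − 53691·1359520 = 217675218, so m = 36279203/12027204.
Then b = (1359520 − 53691·(36279203/12027204))/399579 = 36046333/12027204.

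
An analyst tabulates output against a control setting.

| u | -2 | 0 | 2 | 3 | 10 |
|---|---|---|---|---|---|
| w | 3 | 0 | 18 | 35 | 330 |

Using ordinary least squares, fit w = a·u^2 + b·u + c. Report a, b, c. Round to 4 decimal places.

a = 2.9600, b = 3.5084, c = -1.1863

From the data, Σu^2·u^2 = 10113, Σu^2·u = 1027, Σu^2 = 117, Σu·u = 117, Σu = 13, Σ1 = 5.
For Mᵀw: Σu^2·w = 33399, Σu·w = 3435, Σw = 386.
Normal equations: [[10113, 1027, 117]; [1027, 117, 13]; [117, 13, 5]]·[a, b, c]ᵀ = [33399, 3435, 386]ᵀ.
Inverting the 3×3 Gram matrix, [a, b, c]ᵀ = [51901/17534, 799707/227942, -10400/8767]ᵀ.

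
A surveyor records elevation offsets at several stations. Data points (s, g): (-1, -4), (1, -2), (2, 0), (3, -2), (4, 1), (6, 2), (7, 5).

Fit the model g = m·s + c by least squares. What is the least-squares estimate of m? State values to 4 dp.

Compute the Gram sums: Σs·s = 116, Σs = 22, Σ1 = 7.
And Σs·g = 47, Σg = 0.
Δ = 116·7 − 22² = 328.
m = (47·7 − 22·0)/328 = 329/328; c = (116·0 − 22·47)/328 = -517/164.

m = 1.0030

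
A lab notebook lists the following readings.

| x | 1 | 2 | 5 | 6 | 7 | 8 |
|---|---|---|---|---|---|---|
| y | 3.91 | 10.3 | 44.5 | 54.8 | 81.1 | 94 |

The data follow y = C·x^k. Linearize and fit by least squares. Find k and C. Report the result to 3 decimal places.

k = 1.542, C = 3.741

Linearized form: ln y = k·ln x + ln C. From the 6 transformed points,
Σln x = 8.1197, Σ(ln x)² = 14.3918, Σln y = 20.4338, Σln x·ln y = 32.8999.
Equations: 14.3918·k + 8.1197·ln C = 32.8999;  8.1197·k + 6·ln C = 20.4338.
Solving (det = 20.4213): k = 1.54167, ln C = 1.31933, so C = exp(1.31933) = 3.74091.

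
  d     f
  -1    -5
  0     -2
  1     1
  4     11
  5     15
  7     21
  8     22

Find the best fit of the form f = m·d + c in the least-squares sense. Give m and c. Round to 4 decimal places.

Entries of MᵀM: Σd·d = 156, Σd = 24, Σ1 = 7.
Moment sums: Σd·f = 448, Σf = 63.
MᵀM·[m, c]ᵀ = Mᵀf becomes [[156, 24]; [24, 7]]·[m, c]ᵀ = [448, 63]ᵀ.
Eliminating c: 7·(row 1) − 24·(row 2) gives 516·m = 7·448 − 24·63 = 1624, so m = 406/129.
Then c = (63 − 24·(406/129))/7 = -77/43.

m = 3.1473, c = -1.7907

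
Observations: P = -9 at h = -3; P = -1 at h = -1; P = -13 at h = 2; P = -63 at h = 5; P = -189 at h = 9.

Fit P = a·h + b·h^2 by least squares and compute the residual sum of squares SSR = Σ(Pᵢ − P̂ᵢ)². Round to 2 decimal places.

The normal equations are: 120·a + 834·b = -2014;  834·a + 7284·b = -17018.
(Σh·h = 120, Σh·h^2 = 834, Σh^2·h^2 = 7284, Σh·P = -2014, Σh^2·P = -17018.)
det = 120·7284 − 834² = 178524.
a = ((-2014)·7284 − 834·(-17018))/178524 = -13249/4959; b = (120·(-17018) − 834·(-2014))/178524 = -10069/4959.
Residuals: 2081/1653, -2713/1653, 769/1653, 617/551, -269/551; SSR = 3299/551.

SSR = 5.99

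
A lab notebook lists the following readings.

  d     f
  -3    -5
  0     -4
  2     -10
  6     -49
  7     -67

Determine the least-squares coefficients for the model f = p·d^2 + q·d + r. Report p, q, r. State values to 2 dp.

p = -1.00, q = -2.01, r = -2.58

Compute the Gram sums: Σd^2·d^2 = 3794, Σd^2·d = 540, Σd^2 = 98, Σd·d = 98, Σd = 12, Σ1 = 5.
Right-hand side: Σd^2·f = -5132, Σd·f = -768, Σf = -135.
Normal equations: [[3794, 540, 98]; [540, 98, 12]; [98, 12, 5]]·[p, q, r]ᵀ = [-5132, -768, -135]ᵀ.
Row-reducing yields p = -45875/45903, q = -30820/15301, r = -10757/4173.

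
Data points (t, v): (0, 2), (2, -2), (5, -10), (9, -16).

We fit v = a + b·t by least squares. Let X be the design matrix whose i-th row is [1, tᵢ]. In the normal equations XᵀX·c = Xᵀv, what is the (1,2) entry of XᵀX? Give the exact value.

16

Row 1 ↔ basis 1, column 2 ↔ basis t, so (XᵀX)_{1,2} = Σᵢ t = (1)·(0) + (1)·(2) + (1)·(5) + (1)·(9) = 16.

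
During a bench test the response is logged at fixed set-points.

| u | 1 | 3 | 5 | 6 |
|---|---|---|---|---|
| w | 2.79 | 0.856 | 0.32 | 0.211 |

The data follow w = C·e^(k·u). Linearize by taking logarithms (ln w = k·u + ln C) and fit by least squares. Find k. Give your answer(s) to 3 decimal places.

k = -0.517

Linearized form: ln w = k·u + ln C. From the 4 transformed points,
AᵀA = [[71.0000, 15.0000]; [15.0000, 4]], rhs = [-14.4730, -1.8248]ᵀ  (here Σu = 15.0000, Σ(u)² = 71.0000, Σln w = -1.8248, Σu·ln w = -14.4730).
Slope k = (n·Σu·ln w − Σu·Σln w)/(n·Σ(u)² − (Σu)²) = (4·-14.4730 − 15.0000·-1.8248)/59.0000 = -0.51729; ln C = (Σln w − k·Σu)/n = 1.48365.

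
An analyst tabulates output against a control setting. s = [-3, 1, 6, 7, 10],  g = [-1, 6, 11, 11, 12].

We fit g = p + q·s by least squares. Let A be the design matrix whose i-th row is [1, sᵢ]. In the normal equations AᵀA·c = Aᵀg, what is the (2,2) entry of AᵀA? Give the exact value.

Row 2 ↔ basis s, column 2 ↔ basis s, so (AᵀA)_{2,2} = Σᵢ (s)·(s) = (-3)·(-3) + (1)·(1) + (6)·(6) + (7)·(7) + (10)·(10) = 195.

195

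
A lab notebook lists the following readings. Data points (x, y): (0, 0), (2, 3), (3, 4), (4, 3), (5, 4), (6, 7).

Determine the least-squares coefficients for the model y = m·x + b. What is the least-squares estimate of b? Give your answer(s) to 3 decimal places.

Setting ∂/∂m … = 0 gives: 90·m + 20·b = 92;  20·m + 6·b = 21.
Determinant 90·6 − 20² = 140.
m = (92·6 − 20·21)/140 = 33/35; b = (90·21 − 20·92)/140 = 5/14.

b = 0.357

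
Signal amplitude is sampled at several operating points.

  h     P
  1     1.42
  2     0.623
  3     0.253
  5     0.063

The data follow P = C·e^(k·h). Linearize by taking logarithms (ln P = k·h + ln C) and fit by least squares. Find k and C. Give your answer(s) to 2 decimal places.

With ln Pᵢ as the transformed response and hᵢ as the regressor:
XᵀX = [[39.0000, 11.0000]; [11.0000, 4]], rhs = [-18.5420, -4.2615]ᵀ  (here Σh = 11.0000, Σ(h)² = 39.0000, Σln P = -4.2615, Σh·ln P = -18.5420).
Δ = 39.0000·4 − (11.0000)² = 35.0000; k = (-18.5420·4 − 11.0000·-4.2615)/35.0000 = -0.77974, ln C = (39.0000·-4.2615 − 11.0000·-18.5420)/35.0000 = 1.07890, so C = exp(1.07890) = 2.94145.

k = -0.78, C = 2.94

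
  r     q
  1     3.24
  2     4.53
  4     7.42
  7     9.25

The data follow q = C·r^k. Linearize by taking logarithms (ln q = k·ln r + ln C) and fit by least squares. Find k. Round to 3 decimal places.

k = 0.559

With ln qᵢ as the transformed response and ln rᵢ as the regressor:
Σln r = 4.0254, Σ(ln r)² = 6.1888, Σln q = 6.9151, Σln r·ln q = 8.1545.
Normal system: [[6.1888, 4.0254]; [4.0254, 4]]·[k, ln C]ᵀ = [8.1545, 6.9151]ᵀ.
Δ = 6.1888·4 − (4.0254)² = 8.5519; k = (8.1545·4 − 4.0254·6.9151)/8.5519 = 0.55919, ln C = (6.1888·6.9151 − 4.0254·8.1545)/8.5519 = 1.16604.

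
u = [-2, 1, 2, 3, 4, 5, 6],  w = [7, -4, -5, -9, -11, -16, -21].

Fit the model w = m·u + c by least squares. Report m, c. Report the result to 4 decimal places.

m = -3.3355, c = 0.6250

The normal system XᵀX·[m, c]ᵀ = Xᵀw is [[95, 19]; [19, 7]]·[m, c]ᵀ = [-305, -59]ᵀ.
Eliminating c: 7·(row 1) − 19·(row 2) gives 304·m = 7·(-305) − 19·(-59) = -1014, so m = -507/152.
Then c = ((-59) − 19·(-507/152))/7 = 5/8.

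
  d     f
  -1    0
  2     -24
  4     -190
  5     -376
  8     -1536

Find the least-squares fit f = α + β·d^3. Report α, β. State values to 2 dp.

The normal system MᵀM·[α, β]ᵀ = Mᵀf is [[5, 708]; [708, 281930]]·[α, β]ᵀ = [-2126, -845784]ᵀ.
det = 5·281930 − 708² = 908386.
α = ((-2126)·281930 − 708·(-845784))/908386 = -284054/454193; β = (5·(-845784) − 708·(-2126))/908386 = -1361856/454193.

α = -0.63, β = -3.00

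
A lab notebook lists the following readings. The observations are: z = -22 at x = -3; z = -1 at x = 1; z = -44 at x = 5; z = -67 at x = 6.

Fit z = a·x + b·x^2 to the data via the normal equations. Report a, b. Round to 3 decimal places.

Forming MᵀM = [[71, 315]; [315, 2003]] and Mᵀz = [-557, -3711]ᵀ gives MᵀM·[a, b]ᵀ = Mᵀz.
det = 71·2003 − 315² = 42988.
a = ((-557)·2003 − 315·(-3711))/42988 = 26647/21494; b = (71·(-3711) − 315·(-557))/42988 = -44013/21494.

a = 1.240, b = -2.048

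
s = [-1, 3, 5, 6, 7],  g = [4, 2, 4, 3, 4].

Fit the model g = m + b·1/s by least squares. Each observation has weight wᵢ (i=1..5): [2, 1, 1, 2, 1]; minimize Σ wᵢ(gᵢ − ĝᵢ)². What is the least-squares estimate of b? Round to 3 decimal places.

b = -0.750

From the data, Σwᵢ·1 = 7, Σwᵢ·1/s = -104/105, Σwᵢ·1/s·1/s = 16369/7350.
Right-hand side: Σwᵢ·g = 24, Σwᵢ·1/s·g = -521/105.
det = 7·(16369/7350) − (-104/105)² = 322117/22050.
m = (24·(16369/7350) − (-104/105)·(-521/105))/(322117/22050) = 1070200/322117; b = (7·(-521/105) − (-104/105)·24)/(322117/22050) = -241710/322117.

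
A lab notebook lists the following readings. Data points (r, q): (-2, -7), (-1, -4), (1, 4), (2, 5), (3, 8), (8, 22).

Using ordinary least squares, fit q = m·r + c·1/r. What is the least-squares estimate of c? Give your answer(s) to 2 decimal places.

With design matrix M, MᵀM = [[83, 6]; [6, 1513/576]] and Mᵀq = [232, 233/12]ᵀ.
Determinant 83·(1513/576) − 6² = 104843/576.
m = (232·(1513/576) − 6·(233/12))/(104843/576) = 283912/104843; c = (83·(233/12) − 6·232)/(104843/576) = 126480/104843.

c = 1.21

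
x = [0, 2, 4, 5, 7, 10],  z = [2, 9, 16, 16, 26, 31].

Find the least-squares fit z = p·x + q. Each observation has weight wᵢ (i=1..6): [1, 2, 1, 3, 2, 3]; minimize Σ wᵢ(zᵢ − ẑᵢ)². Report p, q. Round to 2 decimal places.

Compute the Gram sums: Σwᵢ·x·x = 497, Σwᵢ·x = 67, Σwᵢ·1 = 12.
For MᵀWz: Σwᵢ·x·z = 1634, Σwᵢ·z = 229.
So MᵀWM·[p, q]ᵀ = MᵀWz: [[497, 67]; [67, 12]]·[p, q]ᵀ = [1634, 229]ᵀ.
Eliminating q: 12·(row 1) − 67·(row 2) gives 1475·p = 12·1634 − 67·229 = 4265, so p = 853/295.
Then q = (229 − 67·(853/295))/12 = 867/295.

p = 2.89, q = 2.94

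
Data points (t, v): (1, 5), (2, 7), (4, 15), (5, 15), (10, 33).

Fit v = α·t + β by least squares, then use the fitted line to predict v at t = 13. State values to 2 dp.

v̂ = 41.92

Normal-equation sums: Σt·t = 146, Σt = 22, Σ1 = 5.
Moment sums: Σt·v = 484, Σv = 75.
Normal equations: [[146, 22]; [22, 5]]·[α, β]ᵀ = [484, 75]ᵀ.
det = 146·5 − 22² = 246.
α = (484·5 − 22·75)/246 = 385/123; β = (146·75 − 22·484)/246 = 151/123.
At t = 13: v̂ = (385/123)·(13) + (151/123)·(1) = 5156/123.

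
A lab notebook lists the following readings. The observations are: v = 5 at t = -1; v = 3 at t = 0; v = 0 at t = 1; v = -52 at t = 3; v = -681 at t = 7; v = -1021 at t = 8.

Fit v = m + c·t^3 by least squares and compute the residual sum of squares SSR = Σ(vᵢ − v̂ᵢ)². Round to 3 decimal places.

Normal-equation sums: Σ1 = 6, Σt^3 = 882, Σt^3·t^3 = 380524.
For Xᵀv: Σv = -1746, Σt^3·v = -757744.
Normal equations: [[6, 882]; [882, 380524]]·[m, c]ᵀ = [-1746, -757744]ᵀ.
Eliminating c: 380524·(row 1) − 882·(row 2) gives 1505220·m = 380524·(-1746) − 882·(-757744) = 3935304, so m = 327942/125435.
Then c = ((-757744) − 882·(327942/125435))/380524 = -250541/125435.
Residuals: 48692/125435, 48363/125435, -77401/125435, -17191/25087, 186386/125435, -24017/25087; SSR = 536128/125435.

SSR = 4.274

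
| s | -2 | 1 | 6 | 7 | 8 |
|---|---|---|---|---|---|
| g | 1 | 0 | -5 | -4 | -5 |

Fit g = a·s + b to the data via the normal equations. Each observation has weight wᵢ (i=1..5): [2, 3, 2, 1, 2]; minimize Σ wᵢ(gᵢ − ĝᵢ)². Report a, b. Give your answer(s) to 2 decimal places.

The normal system XᵀWX·[a, b]ᵀ = XᵀWg is [[260, 34]; [34, 10]]·[a, b]ᵀ = [-172, -22]ᵀ.
Eliminating b: 10·(row 1) − 34·(row 2) gives 1444·a = 10·(-172) − 34·(-22) = -972, so a = -243/361.
Then b = ((-22) − 34·(-243/361))/10 = 32/361.

a = -0.67, b = 0.09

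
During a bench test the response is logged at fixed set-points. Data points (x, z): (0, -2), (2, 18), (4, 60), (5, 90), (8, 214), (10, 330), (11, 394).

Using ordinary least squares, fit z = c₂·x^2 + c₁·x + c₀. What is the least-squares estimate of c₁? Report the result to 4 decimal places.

Normal-equation sums: Σx^2·x^2 = 29634, Σx^2·x = 3040, Σx^2 = 330, Σx·x = 330, Σx = 40, Σ1 = 7.
Moment sums: Σx^2·z = 97652, Σx·z = 10072, Σz = 1104.
Row-reducing yields c₂ = 98598/33397, c₁ = 585484/166985, c₀ = -50132/33397.

c₁ = 3.5062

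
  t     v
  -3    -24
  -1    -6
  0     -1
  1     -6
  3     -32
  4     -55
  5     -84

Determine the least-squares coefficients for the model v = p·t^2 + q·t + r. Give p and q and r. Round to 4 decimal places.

p = -2.9927, q = -1.3285, r = -1.9270

Entries of MᵀM: Σt^2·t^2 = 1045, Σt^2·t = 189, Σt^2 = 61, Σt·t = 61, Σt = 9, Σ1 = 7.
And Σt^2·v = -3496, Σt·v = -664, Σv = -208.
So MᵀM·[p, q, r]ᵀ = Mᵀv: [[1045, 189, 61]; [189, 61, 9]; [61, 9, 7]]·[p, q, r]ᵀ = [-3496, -664, -208]ᵀ.
Inverting the 3×3 Gram matrix, [p, q, r]ᵀ = [-410/137, -182/137, -264/137]ᵀ.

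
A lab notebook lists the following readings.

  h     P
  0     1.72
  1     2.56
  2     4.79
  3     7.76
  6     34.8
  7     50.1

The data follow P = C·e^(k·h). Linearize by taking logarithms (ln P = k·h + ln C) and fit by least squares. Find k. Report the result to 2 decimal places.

Linearized form: ln P = k·h + ln C. From the 6 transformed points,
Σh = 19.0000, Σ(h)² = 99.0000, Σln P = 12.5615, Σh·ln P = 58.9159.
Normal system: [[99.0000, 19.0000]; [19.0000, 6]]·[k, ln C]ᵀ = [58.9159, 12.5615]ᵀ.
Δ = 99.0000·6 − (19.0000)² = 233.0000; k = (58.9159·6 − 19.0000·12.5615)/233.0000 = 0.49282, ln C = (99.0000·12.5615 − 19.0000·58.9159)/233.0000 = 0.53298.

k = 0.49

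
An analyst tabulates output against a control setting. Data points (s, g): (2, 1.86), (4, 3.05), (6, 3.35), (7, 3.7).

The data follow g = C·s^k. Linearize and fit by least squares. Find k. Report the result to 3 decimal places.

k = 0.535

Let Y = ln g. Fitting Y = k·ln s + ln C by least squares:
AᵀA = [[9.3992, 5.8171]; [5.8171, 4]], rhs = [6.6881, 4.2530]ᵀ  (here Σln s = 5.8171, Σ(ln s)² = 9.3992, Σln g = 4.2530, Σln s·ln g = 6.6881).
Slope k = (n·Σln s·ln g − Σln s·Σln g)/(n·Σ(ln s)² − (Σln s)²) = (4·6.6881 − 5.8171·4.2530)/3.7582 = 0.53544; ln C = (Σln g − k·Σln s)/n = 0.28457.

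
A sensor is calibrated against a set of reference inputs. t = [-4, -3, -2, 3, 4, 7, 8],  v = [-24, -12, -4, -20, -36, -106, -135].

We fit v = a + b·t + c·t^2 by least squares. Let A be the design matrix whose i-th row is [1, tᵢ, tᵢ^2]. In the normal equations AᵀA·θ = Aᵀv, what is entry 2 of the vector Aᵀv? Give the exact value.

Entry 2 ↔ basis t, so (Aᵀv)_{2} = Σᵢ (t)·vᵢ = (-4)·(-24) + (-3)·(-12) + (-2)·(-4) + (3)·(-20) + (4)·(-36) + (7)·(-106) + (8)·(-135) = -1886.

-1886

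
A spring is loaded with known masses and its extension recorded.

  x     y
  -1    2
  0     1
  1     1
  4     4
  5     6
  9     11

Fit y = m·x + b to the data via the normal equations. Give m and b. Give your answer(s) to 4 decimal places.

With design matrix A, AᵀA = [[124, 18]; [18, 6]] and Aᵀy = [144, 25]ᵀ.
det = 124·6 − 18² = 420.
m = (144·6 − 18·25)/420 = 69/70; b = (124·25 − 18·144)/420 = 127/105.

m = 0.9857, b = 1.2095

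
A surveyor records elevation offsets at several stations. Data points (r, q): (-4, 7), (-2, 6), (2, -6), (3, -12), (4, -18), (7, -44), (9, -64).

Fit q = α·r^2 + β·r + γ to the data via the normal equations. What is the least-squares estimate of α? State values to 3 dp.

α = -0.467

Normal-equation sums: Σr^2·r^2 = 9587, Σr^2·r = 1099, Σr^2 = 179, Σr·r = 179, Σr = 19, Σ1 = 7.
Right-hand side: Σr^2·q = -7624, Σr·q = -1044, Σq = -131.
XᵀX·[α, β, γ]ᵀ = Xᵀq becomes [[9587, 1099, 179]; [1099, 179, 19]; [179, 19, 7]]·[α, β, γ]ᵀ = [-7624, -1044, -131]ᵀ.
Inverting the 3×3 Gram matrix, [α, β, γ]ᵀ = [-107225/229632, -724649/229632, 68567/38272]ᵀ.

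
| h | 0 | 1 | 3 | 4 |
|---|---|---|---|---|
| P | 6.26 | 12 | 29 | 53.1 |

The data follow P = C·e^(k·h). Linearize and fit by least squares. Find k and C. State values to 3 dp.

With ln Pᵢ as the transformed response and hᵢ as the regressor:
Σh = 8.0000, Σ(h)² = 26.0000, Σln P = 11.6586, Σh·ln P = 28.4755.
Equations: 26.0000·k + 8.0000·ln C = 28.4755;  8.0000·k + 4·ln C = 11.6586.
Slope k = (n·Σh·ln P − Σh·Σln P)/(n·Σ(h)² − (Σh)²) = (4·28.4755 − 8.0000·11.6586)/40.0000 = 0.51584; ln C = (Σln P − k·Σh)/n = 1.88296, so C = exp(1.88296) = 6.57295.

k = 0.516, C = 6.573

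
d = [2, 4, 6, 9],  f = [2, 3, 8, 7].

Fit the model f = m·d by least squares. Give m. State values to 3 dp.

m = 0.927

With design matrix X, XᵀX = [[137]] and Xᵀf = [127]ᵀ.
m = 127/137 = 0.927007.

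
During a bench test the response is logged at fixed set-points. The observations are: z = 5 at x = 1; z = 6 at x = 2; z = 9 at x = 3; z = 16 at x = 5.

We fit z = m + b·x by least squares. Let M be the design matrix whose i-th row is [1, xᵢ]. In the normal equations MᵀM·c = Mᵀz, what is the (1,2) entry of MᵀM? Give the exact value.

11

Row 1 ↔ basis 1, column 2 ↔ basis x, so (MᵀM)_{1,2} = Σᵢ x = (1)·(1) + (1)·(2) + (1)·(3) + (1)·(5) = 11.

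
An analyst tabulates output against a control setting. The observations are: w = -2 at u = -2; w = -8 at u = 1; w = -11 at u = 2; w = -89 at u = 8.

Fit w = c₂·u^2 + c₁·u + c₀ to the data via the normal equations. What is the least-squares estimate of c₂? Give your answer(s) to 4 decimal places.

c₂ = -1.0297

The normal system XᵀX·[c₂, c₁, c₀]ᵀ = Xᵀw is [[4129, 513, 73]; [513, 73, 9]; [73, 9, 4]]·[c₂, c₁, c₀]ᵀ = [-5756, -738, -110]ᵀ.
Row-reducing yields c₂ = -5927/5756, c₁ = -14337/5756, c₀ = -4466/1439.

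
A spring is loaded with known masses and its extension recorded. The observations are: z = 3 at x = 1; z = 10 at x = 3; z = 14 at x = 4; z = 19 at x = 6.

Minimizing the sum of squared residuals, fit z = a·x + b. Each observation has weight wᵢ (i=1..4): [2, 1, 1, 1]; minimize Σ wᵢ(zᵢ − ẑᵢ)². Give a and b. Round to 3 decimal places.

a = 3.278, b = -0.033

Sums needed: Σwᵢ·x·x = 63, Σwᵢ·x = 15, Σwᵢ·1 = 5.
For AᵀWz: Σwᵢ·x·z = 206, Σwᵢ·z = 49.
So AᵀWA·[a, b]ᵀ = AᵀWz: [[63, 15]; [15, 5]]·[a, b]ᵀ = [206, 49]ᵀ.
Determinant 63·5 − 15² = 90.
a = (206·5 − 15·49)/90 = 59/18; b = (63·49 − 15·206)/90 = -1/30.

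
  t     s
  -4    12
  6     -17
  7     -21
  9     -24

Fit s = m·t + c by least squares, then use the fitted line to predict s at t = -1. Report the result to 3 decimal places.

ŝ = 3.183

The normal equations are: 182·m + 18·c = -513;  18·m + 4·c = -50.
Δ = 182·4 − 18² = 404.
m = ((-513)·4 − 18·(-50))/404 = -288/101; c = (182·(-50) − 18·(-513))/404 = 67/202.
At t = -1: ŝ = (-288/101)·(-1) + (67/202)·(1) = 643/202.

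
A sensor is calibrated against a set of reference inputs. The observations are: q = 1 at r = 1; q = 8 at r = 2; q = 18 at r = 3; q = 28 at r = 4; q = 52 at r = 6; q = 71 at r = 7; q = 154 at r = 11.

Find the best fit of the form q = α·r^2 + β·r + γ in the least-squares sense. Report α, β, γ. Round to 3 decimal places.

Sums needed: Σr^2·r^2 = 18692, Σr^2·r = 1990, Σr^2 = 236, Σr·r = 236, Σr = 34, Σ1 = 7.
Right-hand side: Σr^2·q = 24628, Σr·q = 2686, Σq = 332.
Normal equations: [[18692, 1990, 236]; [1990, 236, 34]; [236, 34, 7]]·[α, β, γ]ᵀ = [24628, 2686, 332]ᵀ.
Inverting the 3×3 Gram matrix, [α, β, γ]ᵀ = [81005/85449, 329936/85449, -93616/28483]ᵀ.

α = 0.948, β = 3.861, γ = -3.287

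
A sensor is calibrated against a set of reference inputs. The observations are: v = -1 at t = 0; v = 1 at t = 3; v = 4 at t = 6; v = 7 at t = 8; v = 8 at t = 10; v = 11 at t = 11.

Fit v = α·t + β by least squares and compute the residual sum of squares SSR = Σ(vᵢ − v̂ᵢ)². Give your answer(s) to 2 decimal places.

SSR = 3.09

With design matrix X, XᵀX = [[330, 38]; [38, 6]] and Xᵀv = [284, 30]ᵀ.
Determinant 330·6 − 38² = 536.
α = (284·6 − 38·30)/536 = 141/134; β = (330·30 − 38·284)/536 = -223/134.
Residuals: 89/134, -33/67, -87/134, 33/134, -115/134, 73/67; SSR = 207/67.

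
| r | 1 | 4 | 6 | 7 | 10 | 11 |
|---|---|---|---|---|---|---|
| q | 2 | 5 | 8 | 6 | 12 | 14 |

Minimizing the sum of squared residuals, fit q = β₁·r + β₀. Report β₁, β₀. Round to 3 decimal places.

Forming XᵀX = [[323, 39]; [39, 6]] and Xᵀq = [386, 47]ᵀ gives XᵀX·[β₁, β₀]ᵀ = Xᵀq.
Eliminating β₀: 6·(row 1) − 39·(row 2) gives 417·β₁ = 6·386 − 39·47 = 483, so β₁ = 161/139.
Then β₀ = (47 − 39·(161/139))/6 = 127/417.

β₁ = 1.158, β₀ = 0.305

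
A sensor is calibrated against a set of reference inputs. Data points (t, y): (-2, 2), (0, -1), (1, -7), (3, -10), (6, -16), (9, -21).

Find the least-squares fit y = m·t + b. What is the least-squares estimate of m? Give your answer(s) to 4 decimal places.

Normal-equation sums: Σt·t = 131, Σt = 17, Σ1 = 6.
And Σt·y = -326, Σy = -53.
So MᵀM·[m, b]ᵀ = Mᵀy: [[131, 17]; [17, 6]]·[m, b]ᵀ = [-326, -53]ᵀ.
Eliminating b: 6·(row 1) − 17·(row 2) gives 497·m = 6·(-326) − 17·(-53) = -1055, so m = -1055/497.
Then b = ((-53) − 17·(-1055/497))/6 = -1401/497.

m = -2.1227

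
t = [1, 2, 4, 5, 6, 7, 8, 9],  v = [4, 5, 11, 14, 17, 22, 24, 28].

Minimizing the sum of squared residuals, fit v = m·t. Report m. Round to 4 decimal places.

m = 3.0000

Entries of AᵀA: Σt·t = 276.
For Aᵀv: Σt·v = 828.
So AᵀA·[m]ᵀ = Aᵀv: [[276]]·[m]ᵀ = [828]ᵀ.
m = 828/276 = 3.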